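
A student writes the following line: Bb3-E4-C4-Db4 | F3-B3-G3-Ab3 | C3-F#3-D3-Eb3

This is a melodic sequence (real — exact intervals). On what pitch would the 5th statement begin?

D2

With a 4-note motive the entries are Bb3, F3, C3, each down a 4th from the previous.
Continuing: G2 → D2. Statement 5 starts on D2.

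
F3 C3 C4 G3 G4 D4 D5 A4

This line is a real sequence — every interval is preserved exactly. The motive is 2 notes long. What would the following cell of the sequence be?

A5 E5

Taking 2-note groups, the heads are F3, C4, G4, D5: the pattern moves up a 5th.
Statement 5 starts on A5 and keeps the same exact contour: A5 E5.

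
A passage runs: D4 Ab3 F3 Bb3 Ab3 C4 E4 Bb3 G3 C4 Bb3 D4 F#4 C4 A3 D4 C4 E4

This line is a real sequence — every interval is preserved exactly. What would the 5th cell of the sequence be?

A#4 E4 C#4 F#4 E4 G#4

Taking 6-note groups, the heads are D4, E4, F#4: the pattern moves up a 2nd.
Extending up a 2nd: G#4 → A#4.
So cell 5 is A#4 E4 C#4 F#4 E4 G#4.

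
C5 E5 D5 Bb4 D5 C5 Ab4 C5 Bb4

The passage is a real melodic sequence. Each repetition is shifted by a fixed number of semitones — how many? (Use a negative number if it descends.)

-2

Unit = 3 notes; the statements start on C5, Bb4, Ab4, moving down a 2nd each time.
C5→Bb4 is 70 − 72 = -2 semitones.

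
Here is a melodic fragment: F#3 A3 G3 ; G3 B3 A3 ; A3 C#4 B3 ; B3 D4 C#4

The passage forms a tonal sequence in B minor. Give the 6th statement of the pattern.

D4 F#4 E4

Taking 3-note groups, the heads are F#3, G3, A3, B3: the pattern moves up a 2nd.
Carrying on: C#4 → D4.
So cell 6 is D4 F#4 E4.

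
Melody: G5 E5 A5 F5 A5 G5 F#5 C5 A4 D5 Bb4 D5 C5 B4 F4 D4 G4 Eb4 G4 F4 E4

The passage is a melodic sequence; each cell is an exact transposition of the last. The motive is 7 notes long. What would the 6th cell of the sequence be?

Ab2 F2 Bb2 Gb2 Bb2 Ab2 G2

Unit = 7 notes; the statements start on G5, C5, F4, moving down a 5th each time.
Carrying on: Bb3 → Eb3 → Ab2.
So cell 6 is Ab2 F2 Bb2 Gb2 Bb2 Ab2 G2.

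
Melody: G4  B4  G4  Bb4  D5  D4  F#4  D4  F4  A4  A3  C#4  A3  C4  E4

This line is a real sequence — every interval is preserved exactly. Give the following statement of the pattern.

The 5-note cells begin on G4, D4, A3 — each down a 4th from the last.
Statement 4 starts on E3 and keeps the same exact contour: E3 G#3 E3 G3 B3.

E3 G#3 E3 G3 B3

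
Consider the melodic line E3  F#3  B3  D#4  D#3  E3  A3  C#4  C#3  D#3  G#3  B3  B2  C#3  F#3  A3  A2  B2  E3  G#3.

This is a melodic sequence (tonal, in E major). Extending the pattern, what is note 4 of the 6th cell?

The unit is 4 notes. Position-4 pitches of the 5 shown cells: D#4, C#4, B3, A3, G#3.
Each moves down a 2nd; the next is F#3.

F#3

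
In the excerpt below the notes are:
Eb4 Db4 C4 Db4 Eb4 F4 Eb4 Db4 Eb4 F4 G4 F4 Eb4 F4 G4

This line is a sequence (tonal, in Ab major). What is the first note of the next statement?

With a 5-note motive the entries are Eb4, F4, G4, each up a 2nd from the previous.
One more step up a 2nd gives Ab4.

Ab4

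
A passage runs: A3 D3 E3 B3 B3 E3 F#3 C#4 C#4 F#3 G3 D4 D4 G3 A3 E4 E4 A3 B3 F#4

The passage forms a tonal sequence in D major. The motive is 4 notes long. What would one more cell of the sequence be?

With a 4-note motive the entries are A3, B3, C#4, D4, E4, each up a 2nd from the previous.
Statement 6 starts on F#4 and keeps the same diatonic contour: F#4 B3 C#4 G4.

F#4 B3 C#4 G4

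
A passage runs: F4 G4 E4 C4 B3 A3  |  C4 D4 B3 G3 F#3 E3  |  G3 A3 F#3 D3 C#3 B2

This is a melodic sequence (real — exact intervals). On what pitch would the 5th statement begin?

The 6-note cells begin on F4, C4, G3 — each down a 4th from the last.
Continuing: D3 → A2. Statement 5 starts on A2.

A2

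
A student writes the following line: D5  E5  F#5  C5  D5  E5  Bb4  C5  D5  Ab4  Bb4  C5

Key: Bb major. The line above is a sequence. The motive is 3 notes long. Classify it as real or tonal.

Each cell has the same semitone pattern (2, 2) — intervals are preserved exactly.
And E5 lies outside Bb major, so the sequence is real rather than tonal.

real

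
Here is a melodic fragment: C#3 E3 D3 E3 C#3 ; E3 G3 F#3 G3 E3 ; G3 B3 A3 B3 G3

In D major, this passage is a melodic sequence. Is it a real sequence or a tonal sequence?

tonal

Every note is diatonic to D major.
Cell 1 has -2 semitones from note 2 to 3, but cell 2 has -1 — the interval quality changes while the contour stays the same, which is the hallmark of a tonal sequence.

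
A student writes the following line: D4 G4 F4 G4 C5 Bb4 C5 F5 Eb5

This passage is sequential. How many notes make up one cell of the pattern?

9 notes total. Splitting into 3 groups of 3:
D4 G4 F4 | G4 C5 Bb4 | C5 F5 Eb5
Every group is a transposition up a 4th of the one before; no shorter unit works.

3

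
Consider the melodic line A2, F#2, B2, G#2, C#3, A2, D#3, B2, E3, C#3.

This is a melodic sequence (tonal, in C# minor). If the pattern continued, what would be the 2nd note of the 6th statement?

D#3

With 2-note cells, note 2 of each statement runs F#2, G#2, A2, B2, C#3.
One more up a 2nd gives D#3.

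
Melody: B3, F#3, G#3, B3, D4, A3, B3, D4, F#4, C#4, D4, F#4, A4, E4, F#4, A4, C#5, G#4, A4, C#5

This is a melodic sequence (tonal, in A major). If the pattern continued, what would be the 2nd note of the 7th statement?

D5

Grouping in 4s, the 2nd note of each cell is F#3, A3, C#4, E4, G#4.
Each moves up a 3rd. Continuing: B4 → D5.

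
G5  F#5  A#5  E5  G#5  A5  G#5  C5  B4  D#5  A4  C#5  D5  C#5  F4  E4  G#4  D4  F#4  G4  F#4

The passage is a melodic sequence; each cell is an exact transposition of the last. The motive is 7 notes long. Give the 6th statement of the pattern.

Ab2 G2 B2 F2 A2 Bb2 A2

The 7-note cells begin on G5, C5, F4 — each down a 5th from the last.
Continuing the starts: Bb3 → Eb3 → Ab2.
Statement 6 starts on Ab2 and keeps the same exact contour: Ab2 G2 B2 F2 A2 Bb2 A2.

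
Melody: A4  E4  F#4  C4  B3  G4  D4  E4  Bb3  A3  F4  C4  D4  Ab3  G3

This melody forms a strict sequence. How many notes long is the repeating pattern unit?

5

Try groups of 5 (3 cells in 15 notes):
A4 E4 F#4 C4 B3 | G4 D4 E4 Bb3 A3 | F4 C4 D4 Ab3 G3
Each cell is the previous one down a 2nd — so the unit is 5 notes.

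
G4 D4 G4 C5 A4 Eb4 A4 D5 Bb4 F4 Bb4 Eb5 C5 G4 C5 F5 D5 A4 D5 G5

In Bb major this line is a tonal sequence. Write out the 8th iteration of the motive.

Taking 4-note groups, the heads are G4, A4, Bb4, C5, D5: the pattern moves up a 2nd.
Continuing the starts: Eb5 → F5 → G5.
So cell 8 is G5 D5 G5 C6.

G5 D5 G5 C6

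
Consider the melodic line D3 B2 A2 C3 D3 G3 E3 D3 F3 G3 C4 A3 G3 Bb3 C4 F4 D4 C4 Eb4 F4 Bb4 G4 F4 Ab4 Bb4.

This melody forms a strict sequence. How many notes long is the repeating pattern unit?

25 notes total. Splitting into 5 groups of 5:
D3 B2 A2 C3 D3 | G3 E3 D3 F3 G3 | C4 A3 G3 Bb3 C4 | F4 D4 C4 Eb4 F4 | Bb4 G4 F4 Ab4 Bb4
Every group is a transposition up a 4th of the one before; no shorter unit works.

5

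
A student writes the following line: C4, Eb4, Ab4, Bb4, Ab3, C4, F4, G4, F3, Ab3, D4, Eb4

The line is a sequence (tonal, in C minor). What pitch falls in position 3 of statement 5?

With 4-note cells, note 3 of each statement runs Ab4, F4, D4.
Each moves down a 3rd. Continuing: Bb3 → G3.

G3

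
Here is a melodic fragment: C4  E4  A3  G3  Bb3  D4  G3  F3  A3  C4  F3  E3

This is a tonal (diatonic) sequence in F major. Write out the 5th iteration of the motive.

F3 A3 D3 C3

With a 4-note motive the entries are C4, Bb3, A3, each down a 2nd from the previous.
Extending down a 2nd: G3 → F3.
So cell 5 is F3 A3 D3 C3.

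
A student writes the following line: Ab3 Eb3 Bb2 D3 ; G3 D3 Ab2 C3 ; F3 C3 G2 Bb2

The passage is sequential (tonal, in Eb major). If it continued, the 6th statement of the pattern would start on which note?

Unit = 4 notes; the statements start on Ab3, G3, F3, moving down a 2nd each time.
Continuing: Eb3 → D3 → C3. Statement 6 starts on C3.

C3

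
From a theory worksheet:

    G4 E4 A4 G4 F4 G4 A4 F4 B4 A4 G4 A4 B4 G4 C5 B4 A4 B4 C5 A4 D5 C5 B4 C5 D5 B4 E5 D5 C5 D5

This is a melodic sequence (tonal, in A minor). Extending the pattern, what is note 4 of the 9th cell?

A5

Grouping in 6s, the 4th note of each cell is G4, A4, B4, C5, D5.
Carrying that up a 2nd forward: E5 → F5 → G5 → A5.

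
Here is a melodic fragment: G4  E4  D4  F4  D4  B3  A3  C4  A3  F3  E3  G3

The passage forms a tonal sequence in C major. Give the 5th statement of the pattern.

The 4-note cells begin on G4, D4, A3 — each down a 4th from the last.
Extending down a 4th: E3 → B2.
From B2 the diatonic shape gives B2 G2 F2 A2.

B2 G2 F2 A2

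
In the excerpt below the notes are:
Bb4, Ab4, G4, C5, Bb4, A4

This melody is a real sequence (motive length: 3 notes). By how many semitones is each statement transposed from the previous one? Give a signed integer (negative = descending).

2

Taking 3-note groups, the heads are Bb4, C5: the pattern moves up a 2nd.
Counting half-steps from Bb4 to C5: 2.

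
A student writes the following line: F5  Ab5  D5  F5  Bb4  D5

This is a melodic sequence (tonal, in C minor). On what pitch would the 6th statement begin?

The 2-note cells begin on F5, D5, Bb4 — each down a 3rd from the last.
Extending the heads down a 3rd: G4 → Eb4 → C4.

C4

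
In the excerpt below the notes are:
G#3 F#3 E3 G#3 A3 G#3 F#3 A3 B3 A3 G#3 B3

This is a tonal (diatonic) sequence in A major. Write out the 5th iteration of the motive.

D4 C#4 B3 D4

Unit = 4 notes; the statements start on G#3, A3, B3, moving up a 2nd each time.
Continuing the starts: C#4 → D4.
From D4 the diatonic shape gives D4 C#4 B3 D4.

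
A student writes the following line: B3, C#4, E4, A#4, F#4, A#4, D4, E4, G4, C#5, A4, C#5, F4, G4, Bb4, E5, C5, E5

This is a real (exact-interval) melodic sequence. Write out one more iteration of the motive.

Taking 6-note groups, the heads are B3, D4, F4: the pattern moves up a 3rd.
So cell 4 is Ab4 Bb4 Db5 G5 Eb5 G5.

Ab4 Bb4 Db5 G5 Eb5 G5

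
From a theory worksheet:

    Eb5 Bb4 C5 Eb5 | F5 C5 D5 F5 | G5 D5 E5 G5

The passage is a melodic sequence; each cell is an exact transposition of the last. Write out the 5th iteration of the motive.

B5 F#5 G#5 B5

Unit = 4 notes; the statements start on Eb5, F5, G5, moving up a 2nd each time.
Continuing the starts: A5 → B5.
So cell 5 is B5 F#5 G#5 B5.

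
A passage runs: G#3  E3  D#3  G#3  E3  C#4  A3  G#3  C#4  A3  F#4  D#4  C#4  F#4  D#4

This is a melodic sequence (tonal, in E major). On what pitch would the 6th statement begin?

The 5-note cells begin on G#3, C#4, F#4 — each up a 4th from the last.
Continuing: B4 → E5 → A5. Statement 6 starts on A5.

A5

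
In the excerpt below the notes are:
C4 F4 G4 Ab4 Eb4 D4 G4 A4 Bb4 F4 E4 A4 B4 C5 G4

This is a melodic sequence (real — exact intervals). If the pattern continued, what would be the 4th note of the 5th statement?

E5

Grouping in 5s, the 4th note of each cell is Ab4, Bb4, C5.
Extending up a 2nd: D5 → E5.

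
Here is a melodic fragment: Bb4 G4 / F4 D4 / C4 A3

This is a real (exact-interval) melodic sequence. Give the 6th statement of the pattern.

A2 F#2

With a 2-note motive the entries are Bb4, F4, C4, each down a 4th from the previous.
Continuing the starts: G3 → D3 → A2.
So cell 6 is A2 F#2.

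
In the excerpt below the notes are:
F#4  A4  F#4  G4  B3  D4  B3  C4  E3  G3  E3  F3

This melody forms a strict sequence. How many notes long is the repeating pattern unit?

4

There are 12 notes; a 4-note unit gives 3 cells:
F#4 A4 F#4 G4 | B3 D4 B3 C4 | E3 G3 E3 F3
Every group is a transposition down a 5th of the one before; no shorter unit works.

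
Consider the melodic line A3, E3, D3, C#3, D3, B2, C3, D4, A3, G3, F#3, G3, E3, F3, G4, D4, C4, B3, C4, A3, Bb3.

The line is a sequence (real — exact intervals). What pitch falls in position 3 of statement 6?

Grouping in 7s, the 3rd note of each cell is D3, G3, C4.
Extending up a 4th: F4 → Bb4 → Eb5.

Eb5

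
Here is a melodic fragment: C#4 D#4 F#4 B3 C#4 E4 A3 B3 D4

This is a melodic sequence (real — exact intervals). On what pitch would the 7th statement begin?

With a 3-note motive the entries are C#4, B3, A3, each down a 2nd from the previous.
Extending the heads down a 2nd: G3 → F3 → Eb3 → Db3.

Db3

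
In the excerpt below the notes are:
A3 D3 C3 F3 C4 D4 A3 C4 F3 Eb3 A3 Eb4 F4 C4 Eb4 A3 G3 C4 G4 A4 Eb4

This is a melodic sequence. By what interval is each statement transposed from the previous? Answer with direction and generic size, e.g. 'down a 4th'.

With a 7-note motive the entries are A3, C4, Eb4, each up a 3rd from the previous.
A3 to C4 is up a 3rd.

up a 3rd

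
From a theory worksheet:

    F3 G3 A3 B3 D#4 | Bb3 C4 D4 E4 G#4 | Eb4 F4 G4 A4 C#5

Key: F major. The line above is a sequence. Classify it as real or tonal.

Each cell has the same semitone pattern (2, 2, 2, 4) — intervals are preserved exactly.
And B3 lies outside F major, so the sequence is real rather than tonal.

real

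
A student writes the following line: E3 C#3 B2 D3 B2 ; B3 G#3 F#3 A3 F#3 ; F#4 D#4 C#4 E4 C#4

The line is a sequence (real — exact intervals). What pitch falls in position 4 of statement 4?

B4

Grouping in 5s, the 4th note of each cell is D3, A3, E4.
One more up a 5th gives B4.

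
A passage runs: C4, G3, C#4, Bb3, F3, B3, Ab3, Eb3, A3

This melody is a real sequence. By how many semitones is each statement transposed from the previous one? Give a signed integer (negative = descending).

The 3-note cells begin on C4, Bb3, Ab3 — each down a 2nd from the last.
C4 to Bb3 spans -2 semitones.

-2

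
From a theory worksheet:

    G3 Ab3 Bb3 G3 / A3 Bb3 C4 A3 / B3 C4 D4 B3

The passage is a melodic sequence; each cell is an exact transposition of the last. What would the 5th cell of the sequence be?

D#4 E4 F#4 D#4

Unit = 4 notes; the statements start on G3, A3, B3, moving up a 2nd each time.
Extending up a 2nd: C#4 → D#4.
So cell 5 is D#4 E4 F#4 D#4.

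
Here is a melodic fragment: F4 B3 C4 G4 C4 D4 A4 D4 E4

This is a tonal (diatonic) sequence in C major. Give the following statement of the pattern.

Unit = 3 notes; the statements start on F4, G4, A4, moving up a 2nd each time.
So cell 4 is B4 E4 F4.

B4 E4 F4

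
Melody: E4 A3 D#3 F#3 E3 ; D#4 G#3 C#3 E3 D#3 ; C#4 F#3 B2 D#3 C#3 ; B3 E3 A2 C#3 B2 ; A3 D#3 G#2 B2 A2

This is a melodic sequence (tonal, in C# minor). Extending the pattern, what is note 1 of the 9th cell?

Grouping in 5s, the 1st note of each cell is E4, D#4, C#4, B3, A3.
Each moves down a 2nd. Continuing: G#3 → F#3 → E3 → D#3.

D#3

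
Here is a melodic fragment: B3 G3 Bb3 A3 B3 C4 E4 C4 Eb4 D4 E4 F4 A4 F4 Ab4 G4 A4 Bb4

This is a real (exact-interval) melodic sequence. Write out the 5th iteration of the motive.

Taking 6-note groups, the heads are B3, E4, A4: the pattern moves up a 4th.
Extending up a 4th: D5 → G5.
So cell 5 is G5 Eb5 Gb5 F5 G5 Ab5.

G5 Eb5 Gb5 F5 G5 Ab5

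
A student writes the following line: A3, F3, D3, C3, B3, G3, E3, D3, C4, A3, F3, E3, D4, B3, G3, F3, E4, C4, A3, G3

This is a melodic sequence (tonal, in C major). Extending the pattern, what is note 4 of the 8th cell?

C4

Grouping in 4s, the 4th note of each cell is C3, D3, E3, F3, G3.
Carrying that up a 2nd forward: A3 → B3 → C4.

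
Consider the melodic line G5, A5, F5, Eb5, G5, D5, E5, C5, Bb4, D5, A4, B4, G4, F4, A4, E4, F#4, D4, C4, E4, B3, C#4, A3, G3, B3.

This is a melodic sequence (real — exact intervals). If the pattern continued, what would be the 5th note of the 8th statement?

G#2

The unit is 5 notes. Position-5 pitches of the 5 shown cells: G5, D5, A4, E4, B3.
Each moves down a 4th. Continuing: F#3 → C#3 → G#2.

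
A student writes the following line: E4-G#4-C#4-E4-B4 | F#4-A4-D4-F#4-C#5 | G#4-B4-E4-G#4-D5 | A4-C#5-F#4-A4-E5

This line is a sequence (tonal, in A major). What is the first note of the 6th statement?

With a 5-note motive the entries are E4, F#4, G#4, A4, each up a 2nd from the previous.
Continuing: B4 → C#5. Statement 6 starts on C#5.

C#5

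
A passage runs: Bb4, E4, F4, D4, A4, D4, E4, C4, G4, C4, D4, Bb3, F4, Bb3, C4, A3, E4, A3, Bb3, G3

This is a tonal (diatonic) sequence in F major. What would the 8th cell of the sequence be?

Bb3 E3 F3 D3

With a 4-note motive the entries are Bb4, A4, G4, F4, E4, each down a 2nd from the previous.
Carrying on: D4 → C4 → Bb3.
From Bb3 the diatonic shape gives Bb3 E3 F3 D3.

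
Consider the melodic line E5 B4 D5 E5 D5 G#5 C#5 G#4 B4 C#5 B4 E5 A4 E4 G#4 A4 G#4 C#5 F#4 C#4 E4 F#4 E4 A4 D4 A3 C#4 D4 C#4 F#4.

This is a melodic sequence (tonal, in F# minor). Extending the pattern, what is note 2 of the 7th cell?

D3

Grouping in 6s, the 2nd note of each cell is B4, G#4, E4, C#4, A3.
Each moves down a 3rd. Continuing: F#3 → D3.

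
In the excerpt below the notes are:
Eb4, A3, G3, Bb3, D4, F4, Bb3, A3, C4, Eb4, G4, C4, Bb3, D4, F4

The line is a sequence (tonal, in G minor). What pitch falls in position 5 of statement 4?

G4

The unit is 5 notes. Position-5 pitches of the 3 shown cells: D4, Eb4, F4.
Each moves up a 2nd; the next is G4.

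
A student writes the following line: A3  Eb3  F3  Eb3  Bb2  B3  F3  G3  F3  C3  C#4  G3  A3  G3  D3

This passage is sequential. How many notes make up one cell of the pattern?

Try groups of 5 (3 cells in 15 notes):
A3 Eb3 F3 Eb3 Bb2 | B3 F3 G3 F3 C3 | C#4 G3 A3 G3 D3
Each cell is the previous one up a 2nd — so the unit is 5 notes.

5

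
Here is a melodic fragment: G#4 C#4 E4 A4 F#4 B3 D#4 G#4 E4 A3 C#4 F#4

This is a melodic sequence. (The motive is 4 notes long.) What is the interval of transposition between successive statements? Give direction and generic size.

down a 2nd

Taking 4-note groups, the heads are G#4, F#4, E4: the pattern moves down a 2nd.
G#4 to F#4 is down a 2nd.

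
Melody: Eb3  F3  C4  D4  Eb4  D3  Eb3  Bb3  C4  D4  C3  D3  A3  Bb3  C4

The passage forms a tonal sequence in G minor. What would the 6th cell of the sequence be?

G2 A2 Eb3 F3 G3

Taking 5-note groups, the heads are Eb3, D3, C3: the pattern moves down a 2nd.
Extending down a 2nd: Bb2 → A2 → G2.
From G2 the diatonic shape gives G2 A2 Eb3 F3 G3.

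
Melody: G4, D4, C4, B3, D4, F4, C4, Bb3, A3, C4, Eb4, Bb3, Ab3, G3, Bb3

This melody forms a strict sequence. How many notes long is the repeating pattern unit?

5

There are 15 notes; a 5-note unit gives 3 cells:
G4 D4 C4 B3 D4 | F4 C4 Bb3 A3 C4 | Eb4 Bb3 Ab3 G3 Bb3
That's a consistent down a 2nd shift per cell, and no other grouping gives one.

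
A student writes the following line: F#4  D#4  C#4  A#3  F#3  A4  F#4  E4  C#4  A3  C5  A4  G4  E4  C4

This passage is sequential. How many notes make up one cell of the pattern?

There are 15 notes; a 5-note unit gives 3 cells:
F#4 D#4 C#4 A#3 F#3 | A4 F#4 E4 C#4 A3 | C5 A4 G4 E4 C4
Each cell is the previous one up a 3rd — so the unit is 5 notes.

5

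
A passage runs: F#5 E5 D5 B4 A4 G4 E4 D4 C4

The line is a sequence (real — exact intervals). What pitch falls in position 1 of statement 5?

The unit is 3 notes. Position-1 pitches of the 3 shown cells: F#5, B4, E4.
Each moves down a 5th. Continuing: A3 → D3.

D3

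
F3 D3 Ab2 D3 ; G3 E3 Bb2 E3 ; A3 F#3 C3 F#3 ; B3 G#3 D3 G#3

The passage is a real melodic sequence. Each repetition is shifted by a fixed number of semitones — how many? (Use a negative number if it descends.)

2

Unit = 4 notes; the statements start on F3, G3, A3, B3, moving up a 2nd each time.
F3→G3 is 55 − 53 = 2 semitones.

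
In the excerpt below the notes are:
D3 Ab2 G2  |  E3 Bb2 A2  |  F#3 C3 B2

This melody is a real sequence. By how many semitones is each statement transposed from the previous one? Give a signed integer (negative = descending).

2

Taking 3-note groups, the heads are D3, E3, F#3: the pattern moves up a 2nd.
Counting half-steps from D3 to E3: 2.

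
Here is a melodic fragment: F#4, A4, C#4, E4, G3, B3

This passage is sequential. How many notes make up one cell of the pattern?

6 notes total. Splitting into 3 groups of 2:
F#4 A4 | C#4 E4 | G3 B3
Each cell is the previous one down a 4th — so the unit is 2 notes.

2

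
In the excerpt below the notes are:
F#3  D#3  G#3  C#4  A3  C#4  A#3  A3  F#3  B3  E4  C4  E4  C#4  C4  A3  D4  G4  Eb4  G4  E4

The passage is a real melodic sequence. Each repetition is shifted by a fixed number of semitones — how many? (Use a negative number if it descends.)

Unit = 7 notes; the statements start on F#3, A3, C4, moving up a 3rd each time.
Counting half-steps from F#3 to A3: 3.

3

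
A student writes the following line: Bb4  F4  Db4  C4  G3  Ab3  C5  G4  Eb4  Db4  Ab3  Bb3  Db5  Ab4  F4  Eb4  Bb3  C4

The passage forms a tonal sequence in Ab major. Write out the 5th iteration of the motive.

Unit = 6 notes; the statements start on Bb4, C5, Db5, moving up a 2nd each time.
Continuing the starts: Eb5 → F5.
So cell 5 is F5 C5 Ab4 G4 Db4 Eb4.

F5 C5 Ab4 G4 Db4 Eb4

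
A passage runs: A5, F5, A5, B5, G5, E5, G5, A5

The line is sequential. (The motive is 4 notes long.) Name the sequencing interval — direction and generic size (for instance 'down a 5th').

Taking 4-note groups, the heads are A5, G5: the pattern moves down a 2nd.
A5 to G5 is down a 2nd.

down a 2nd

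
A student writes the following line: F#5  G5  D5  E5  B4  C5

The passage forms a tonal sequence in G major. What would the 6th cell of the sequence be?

C4 D4

Unit = 2 notes; the statements start on F#5, D5, B4, moving down a 3rd each time.
Continuing the starts: G4 → E4 → C4.
From C4 the diatonic shape gives C4 D4.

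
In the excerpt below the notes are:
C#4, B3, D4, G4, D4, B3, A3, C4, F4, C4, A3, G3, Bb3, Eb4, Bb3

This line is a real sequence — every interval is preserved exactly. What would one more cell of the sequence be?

Taking 5-note groups, the heads are C#4, B3, A3: the pattern moves down a 2nd.
Statement 4 starts on G3 and keeps the same exact contour: G3 F3 Ab3 Db4 Ab3.

G3 F3 Ab3 Db4 Ab3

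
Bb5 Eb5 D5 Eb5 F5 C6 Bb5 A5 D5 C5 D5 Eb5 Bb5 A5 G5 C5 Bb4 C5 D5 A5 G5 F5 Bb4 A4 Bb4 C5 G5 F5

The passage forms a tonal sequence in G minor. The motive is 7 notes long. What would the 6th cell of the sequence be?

D5 G4 F4 G4 A4 Eb5 D5

The 7-note cells begin on Bb5, A5, G5, F5 — each down a 2nd from the last.
Carrying on: Eb5 → D5.
From D5 the diatonic shape gives D5 G4 F4 G4 A4 Eb5 D5.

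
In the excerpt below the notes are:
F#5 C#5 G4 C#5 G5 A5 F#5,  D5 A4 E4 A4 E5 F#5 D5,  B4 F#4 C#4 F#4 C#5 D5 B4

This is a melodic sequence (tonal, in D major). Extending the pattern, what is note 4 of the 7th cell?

E3

The unit is 7 notes. Position-4 pitches of the 3 shown cells: C#5, A4, F#4.
Carrying that down a 3rd forward: D4 → B3 → G3 → E3.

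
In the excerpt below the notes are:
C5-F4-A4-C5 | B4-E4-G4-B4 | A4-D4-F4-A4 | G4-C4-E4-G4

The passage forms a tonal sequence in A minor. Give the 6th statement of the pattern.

E4 A3 C4 E4

Taking 4-note groups, the heads are C5, B4, A4, G4: the pattern moves down a 2nd.
Carrying on: F4 → E4.
Statement 6 starts on E4 and keeps the same diatonic contour: E4 A3 C4 E4.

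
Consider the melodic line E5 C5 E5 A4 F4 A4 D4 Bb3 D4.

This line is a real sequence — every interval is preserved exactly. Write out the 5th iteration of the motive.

With a 3-note motive the entries are E5, A4, D4, each down a 5th from the previous.
Extending down a 5th: G3 → C3.
So cell 5 is C3 Ab2 C3.

C3 Ab2 C3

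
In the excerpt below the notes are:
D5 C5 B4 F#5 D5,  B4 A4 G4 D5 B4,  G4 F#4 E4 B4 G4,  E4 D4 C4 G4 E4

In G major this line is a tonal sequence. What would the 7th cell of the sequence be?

Unit = 5 notes; the statements start on D5, B4, G4, E4, moving down a 3rd each time.
Carrying on: C4 → A3 → F#3.
So cell 7 is F#3 E3 D3 A3 F#3.

F#3 E3 D3 A3 F#3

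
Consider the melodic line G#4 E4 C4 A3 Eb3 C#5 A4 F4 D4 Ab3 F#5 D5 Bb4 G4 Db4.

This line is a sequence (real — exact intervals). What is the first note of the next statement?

Unit = 5 notes; the statements start on G#4, C#5, F#5, moving up a 4th each time.
One more step up a 4th gives B5.

B5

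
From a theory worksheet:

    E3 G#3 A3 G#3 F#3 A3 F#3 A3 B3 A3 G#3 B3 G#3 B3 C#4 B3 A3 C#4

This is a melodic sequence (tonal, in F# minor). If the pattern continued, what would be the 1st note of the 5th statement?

The unit is 6 notes. Position-1 pitches of the 3 shown cells: E3, F#3, G#3.
Each moves up a 2nd. Continuing: A3 → B3.

B3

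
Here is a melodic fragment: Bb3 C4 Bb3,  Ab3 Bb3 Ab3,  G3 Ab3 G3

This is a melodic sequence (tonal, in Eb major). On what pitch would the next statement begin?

Unit = 3 notes; the statements start on Bb3, Ab3, G3, moving down a 2nd each time.
The next head, down a 2nd from G3, is F3.

F3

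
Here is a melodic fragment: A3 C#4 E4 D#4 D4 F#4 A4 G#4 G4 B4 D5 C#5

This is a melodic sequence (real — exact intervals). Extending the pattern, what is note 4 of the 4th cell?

With 4-note cells, note 4 of each statement runs D#4, G#4, C#5.
One more up a 4th gives F#5.

F#5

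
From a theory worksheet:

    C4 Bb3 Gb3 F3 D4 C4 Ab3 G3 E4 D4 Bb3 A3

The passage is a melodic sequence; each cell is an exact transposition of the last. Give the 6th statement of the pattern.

A#4 G#4 E4 D#4

With a 4-note motive the entries are C4, D4, E4, each up a 2nd from the previous.
Carrying on: F#4 → G#4 → A#4.
Statement 6 starts on A#4 and keeps the same exact contour: A#4 G#4 E4 D#4.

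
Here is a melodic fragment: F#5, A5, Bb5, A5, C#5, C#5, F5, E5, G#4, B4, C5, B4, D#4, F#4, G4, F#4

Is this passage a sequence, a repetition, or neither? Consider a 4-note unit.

neither

Note 2 of cell 2 is C#5; if this were a sequence it would be E5. No unit length gives a consistent transposition pattern.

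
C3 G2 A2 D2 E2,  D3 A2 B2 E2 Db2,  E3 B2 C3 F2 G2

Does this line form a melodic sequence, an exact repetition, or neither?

Note 5 of cell 2 is Db2; if this were a sequence it would be F2. No unit length gives a consistent transposition pattern.

neither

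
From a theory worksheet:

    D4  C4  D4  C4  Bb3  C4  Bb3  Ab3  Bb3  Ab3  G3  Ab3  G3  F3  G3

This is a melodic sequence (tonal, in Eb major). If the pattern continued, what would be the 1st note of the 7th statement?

With 3-note cells, note 1 of each statement runs D4, C4, Bb3, Ab3, G3.
Extending down a 2nd: F3 → Eb3.

Eb3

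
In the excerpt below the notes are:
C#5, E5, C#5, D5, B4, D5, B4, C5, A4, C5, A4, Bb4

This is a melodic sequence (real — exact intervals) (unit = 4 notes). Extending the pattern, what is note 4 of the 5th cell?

Gb4

The unit is 4 notes. Position-4 pitches of the 3 shown cells: D5, C5, Bb4.
Each moves down a 2nd. Continuing: Ab4 → Gb4.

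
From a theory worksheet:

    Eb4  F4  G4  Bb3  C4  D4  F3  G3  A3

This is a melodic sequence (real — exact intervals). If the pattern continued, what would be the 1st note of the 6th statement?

D2

With 3-note cells, note 1 of each statement runs Eb4, Bb3, F3.
Extending down a 4th: C3 → G2 → D2.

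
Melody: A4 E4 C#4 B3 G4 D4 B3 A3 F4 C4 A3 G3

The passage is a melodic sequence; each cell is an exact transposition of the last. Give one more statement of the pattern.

Unit = 4 notes; the statements start on A4, G4, F4, moving down a 2nd each time.
Statement 4 starts on Eb4 and keeps the same exact contour: Eb4 Bb3 G3 F3.

Eb4 Bb3 G3 F3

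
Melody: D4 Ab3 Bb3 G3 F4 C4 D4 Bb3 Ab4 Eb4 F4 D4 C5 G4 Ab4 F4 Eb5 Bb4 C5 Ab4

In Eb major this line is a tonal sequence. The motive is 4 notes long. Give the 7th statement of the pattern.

Taking 4-note groups, the heads are D4, F4, Ab4, C5, Eb5: the pattern moves up a 3rd.
Continuing the starts: G5 → Bb5.
From Bb5 the diatonic shape gives Bb5 F5 G5 Eb5.

Bb5 F5 G5 Eb5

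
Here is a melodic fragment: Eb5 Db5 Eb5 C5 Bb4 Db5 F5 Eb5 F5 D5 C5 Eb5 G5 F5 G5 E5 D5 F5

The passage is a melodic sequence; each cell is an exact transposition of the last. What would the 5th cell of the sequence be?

Taking 6-note groups, the heads are Eb5, F5, G5: the pattern moves up a 2nd.
Extending up a 2nd: A5 → B5.
From B5 the exact shape gives B5 A5 B5 G#5 F#5 A5.

B5 A5 B5 G#5 F#5 A5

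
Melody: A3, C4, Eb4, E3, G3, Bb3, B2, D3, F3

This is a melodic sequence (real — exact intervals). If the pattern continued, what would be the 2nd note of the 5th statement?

E2

Grouping in 3s, the 2nd note of each cell is C4, G3, D3.
Extending down a 4th: A2 → E2.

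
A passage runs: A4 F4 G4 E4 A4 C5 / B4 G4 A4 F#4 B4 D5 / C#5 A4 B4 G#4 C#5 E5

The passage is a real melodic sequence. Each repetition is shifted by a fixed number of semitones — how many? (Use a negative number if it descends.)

Unit = 6 notes; the statements start on A4, B4, C#5, moving up a 2nd each time.
A4 to B4 spans +2 semitones.

2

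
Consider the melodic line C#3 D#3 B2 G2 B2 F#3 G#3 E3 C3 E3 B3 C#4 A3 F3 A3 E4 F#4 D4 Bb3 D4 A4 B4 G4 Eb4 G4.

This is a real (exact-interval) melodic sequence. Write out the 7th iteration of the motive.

G5 A5 F5 Db5 F5

With a 5-note motive the entries are C#3, F#3, B3, E4, A4, each up a 4th from the previous.
Continuing the starts: D5 → G5.
From G5 the exact shape gives G5 A5 F5 Db5 F5.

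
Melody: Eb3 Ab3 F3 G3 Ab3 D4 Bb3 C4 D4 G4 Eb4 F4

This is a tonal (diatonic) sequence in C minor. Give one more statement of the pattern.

With a 4-note motive the entries are Eb3, Ab3, D4, each up a 4th from the previous.
From G4 the diatonic shape gives G4 C5 Ab4 Bb4.

G4 C5 Ab4 Bb4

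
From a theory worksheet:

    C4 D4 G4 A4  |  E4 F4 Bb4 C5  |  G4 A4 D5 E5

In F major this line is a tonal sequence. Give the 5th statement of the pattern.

The 4-note cells begin on C4, E4, G4 — each up a 3rd from the last.
Extending up a 3rd: Bb4 → D5.
Statement 5 starts on D5 and keeps the same diatonic contour: D5 E5 A5 Bb5.

D5 E5 A5 Bb5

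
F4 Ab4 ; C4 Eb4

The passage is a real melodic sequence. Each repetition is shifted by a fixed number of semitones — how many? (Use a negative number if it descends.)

Taking 2-note groups, the heads are F4, C4: the pattern moves down a 4th.
F4 to C4 spans -5 semitones.

-5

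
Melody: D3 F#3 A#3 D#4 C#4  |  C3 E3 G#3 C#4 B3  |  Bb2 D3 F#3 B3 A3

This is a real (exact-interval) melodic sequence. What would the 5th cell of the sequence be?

Gb2 Bb2 D3 G3 F3

With a 5-note motive the entries are D3, C3, Bb2, each down a 2nd from the previous.
Continuing the starts: Ab2 → Gb2.
Statement 5 starts on Gb2 and keeps the same exact contour: Gb2 Bb2 D3 G3 F3.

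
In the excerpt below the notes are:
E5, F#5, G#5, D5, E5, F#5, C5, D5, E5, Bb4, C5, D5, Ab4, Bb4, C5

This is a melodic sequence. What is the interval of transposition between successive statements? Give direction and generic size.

Taking 3-note groups, the heads are E5, D5, C5, Bb4, Ab4: the pattern moves down a 2nd.
E5 to D5 is down a 2nd.

down a 2nd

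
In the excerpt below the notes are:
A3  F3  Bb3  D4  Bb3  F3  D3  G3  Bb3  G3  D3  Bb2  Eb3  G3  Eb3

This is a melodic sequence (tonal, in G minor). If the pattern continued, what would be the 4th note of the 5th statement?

Grouping in 5s, the 4th note of each cell is D4, Bb3, G3.
Carrying that down a 3rd forward: Eb3 → C3.

C3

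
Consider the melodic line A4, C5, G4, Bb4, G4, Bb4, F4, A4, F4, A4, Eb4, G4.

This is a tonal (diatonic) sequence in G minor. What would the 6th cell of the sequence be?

C4 Eb4 Bb3 D4

Taking 4-note groups, the heads are A4, G4, F4: the pattern moves down a 2nd.
Continuing the starts: Eb4 → D4 → C4.
So cell 6 is C4 Eb4 Bb3 D4.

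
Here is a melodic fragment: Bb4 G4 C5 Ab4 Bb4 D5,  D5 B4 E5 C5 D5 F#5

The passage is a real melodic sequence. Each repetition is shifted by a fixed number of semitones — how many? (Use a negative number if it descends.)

4

The 6-note cells begin on Bb4, D5 — each up a 3rd from the last.
Bb4→D5 is 74 − 70 = 4 semitones.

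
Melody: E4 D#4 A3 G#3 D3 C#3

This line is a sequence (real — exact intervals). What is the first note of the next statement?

G2

Taking 2-note groups, the heads are E4, A3, D3: the pattern moves down a 5th.
The next head, down a 5th from D3, is G2.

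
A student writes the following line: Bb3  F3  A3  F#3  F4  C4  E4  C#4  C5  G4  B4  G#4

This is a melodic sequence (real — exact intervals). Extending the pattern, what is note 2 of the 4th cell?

Grouping in 4s, the 2nd note of each cell is F3, C4, G4.
One more up a 5th gives D5.

D5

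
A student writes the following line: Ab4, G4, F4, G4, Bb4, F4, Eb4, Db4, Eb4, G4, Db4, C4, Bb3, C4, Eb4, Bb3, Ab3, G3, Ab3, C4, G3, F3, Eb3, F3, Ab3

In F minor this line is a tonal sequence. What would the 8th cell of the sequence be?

With a 5-note motive the entries are Ab4, F4, Db4, Bb3, G3, each down a 3rd from the previous.
Extending down a 3rd: Eb3 → C3 → Ab2.
From Ab2 the diatonic shape gives Ab2 G2 F2 G2 Bb2.

Ab2 G2 F2 G2 Bb2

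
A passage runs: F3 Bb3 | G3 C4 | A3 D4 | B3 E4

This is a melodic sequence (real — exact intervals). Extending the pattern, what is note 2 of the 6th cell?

Grouping in 2s, the 2nd note of each cell is Bb3, C4, D4, E4.
Extending up a 2nd: F#4 → G#4.

G#4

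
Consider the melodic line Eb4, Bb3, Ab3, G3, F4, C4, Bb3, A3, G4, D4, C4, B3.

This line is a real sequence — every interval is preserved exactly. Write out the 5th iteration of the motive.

B4 F#4 E4 D#4

With a 4-note motive the entries are Eb4, F4, G4, each up a 2nd from the previous.
Continuing the starts: A4 → B4.
From B4 the exact shape gives B4 F#4 E4 D#4.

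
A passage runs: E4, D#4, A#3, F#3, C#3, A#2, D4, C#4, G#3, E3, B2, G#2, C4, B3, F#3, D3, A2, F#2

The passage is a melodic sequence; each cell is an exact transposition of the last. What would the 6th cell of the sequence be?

Taking 6-note groups, the heads are E4, D4, C4: the pattern moves down a 2nd.
Continuing the starts: Bb3 → Ab3 → Gb3.
So cell 6 is Gb3 F3 C3 Ab2 Eb2 C2.

Gb3 F3 C3 Ab2 Eb2 C2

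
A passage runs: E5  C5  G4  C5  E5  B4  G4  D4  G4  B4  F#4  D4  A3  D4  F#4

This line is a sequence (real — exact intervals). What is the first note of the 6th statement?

D#3

The 5-note cells begin on E5, B4, F#4 — each down a 4th from the last.
Continuing: C#4 → G#3 → D#3. Statement 6 starts on D#3.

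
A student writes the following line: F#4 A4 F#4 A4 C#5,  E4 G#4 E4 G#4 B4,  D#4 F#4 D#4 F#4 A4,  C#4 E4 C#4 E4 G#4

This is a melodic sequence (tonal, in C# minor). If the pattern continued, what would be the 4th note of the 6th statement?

With 5-note cells, note 4 of each statement runs A4, G#4, F#4, E4.
Extending down a 2nd: D#4 → C#4.

C#4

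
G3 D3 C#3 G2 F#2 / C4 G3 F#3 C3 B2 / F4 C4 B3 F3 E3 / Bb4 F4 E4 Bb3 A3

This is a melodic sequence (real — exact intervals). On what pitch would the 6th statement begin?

The 5-note cells begin on G3, C4, F4, Bb4 — each up a 4th from the last.
Continuing: Eb5 → Ab5. Statement 6 starts on Ab5.

Ab5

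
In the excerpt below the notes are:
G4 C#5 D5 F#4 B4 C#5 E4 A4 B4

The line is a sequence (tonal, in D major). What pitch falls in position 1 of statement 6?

B3

Grouping in 3s, the 1st note of each cell is G4, F#4, E4.
Carrying that down a 2nd forward: D4 → C#4 → B3.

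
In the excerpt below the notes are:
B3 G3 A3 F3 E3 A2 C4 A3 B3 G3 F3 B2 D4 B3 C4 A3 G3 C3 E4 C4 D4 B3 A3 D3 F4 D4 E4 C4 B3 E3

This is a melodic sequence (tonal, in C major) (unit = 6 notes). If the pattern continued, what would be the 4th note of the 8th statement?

F4

Grouping in 6s, the 4th note of each cell is F3, G3, A3, B3, C4.
Carrying that up a 2nd forward: D4 → E4 → F4.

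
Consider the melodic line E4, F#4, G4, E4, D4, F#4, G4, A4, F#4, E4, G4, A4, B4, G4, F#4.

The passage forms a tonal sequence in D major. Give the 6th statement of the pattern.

C#5 D5 E5 C#5 B4

Taking 5-note groups, the heads are E4, F#4, G4: the pattern moves up a 2nd.
Extending up a 2nd: A4 → B4 → C#5.
From C#5 the diatonic shape gives C#5 D5 E5 C#5 B4.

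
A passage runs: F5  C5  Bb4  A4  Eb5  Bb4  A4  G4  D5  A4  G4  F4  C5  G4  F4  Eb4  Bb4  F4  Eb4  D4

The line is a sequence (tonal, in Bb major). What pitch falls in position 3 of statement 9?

With 4-note cells, note 3 of each statement runs Bb4, A4, G4, F4, Eb4.
Carrying that down a 2nd forward: D4 → C4 → Bb3 → A3.

A3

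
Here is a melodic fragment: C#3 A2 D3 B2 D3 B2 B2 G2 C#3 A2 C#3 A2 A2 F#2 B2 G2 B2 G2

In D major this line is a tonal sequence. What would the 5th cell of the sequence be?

Unit = 6 notes; the statements start on C#3, B2, A2, moving down a 2nd each time.
Continuing the starts: G2 → F#2.
Statement 5 starts on F#2 and keeps the same diatonic contour: F#2 D2 G2 E2 G2 E2.

F#2 D2 G2 E2 G2 E2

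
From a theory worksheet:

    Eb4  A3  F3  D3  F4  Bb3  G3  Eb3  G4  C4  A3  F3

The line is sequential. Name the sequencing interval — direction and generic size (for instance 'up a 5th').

Unit = 4 notes; the statements start on Eb4, F4, G4, moving up a 2nd each time.
From Eb4 to F4: up a 2nd.

up a 2nd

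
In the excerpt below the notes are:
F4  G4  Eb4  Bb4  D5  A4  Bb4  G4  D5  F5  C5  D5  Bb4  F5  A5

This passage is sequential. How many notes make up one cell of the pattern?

5

15 notes total. Splitting into 3 groups of 5:
F4 G4 Eb4 Bb4 D5 | A4 Bb4 G4 D5 F5 | C5 D5 Bb4 F5 A5
Every group is a transposition up a 3rd of the one before; no shorter unit works.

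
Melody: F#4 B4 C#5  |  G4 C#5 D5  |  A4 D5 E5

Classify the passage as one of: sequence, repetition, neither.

Each 3-note cell is the previous one transposed up a 2nd.

sequence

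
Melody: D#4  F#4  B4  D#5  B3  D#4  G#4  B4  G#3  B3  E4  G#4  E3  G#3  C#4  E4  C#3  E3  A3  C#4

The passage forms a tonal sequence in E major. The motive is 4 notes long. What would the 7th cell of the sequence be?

F#2 A2 D#3 F#3

Taking 4-note groups, the heads are D#4, B3, G#3, E3, C#3: the pattern moves down a 3rd.
Extending down a 3rd: A2 → F#2.
Statement 7 starts on F#2 and keeps the same diatonic contour: F#2 A2 D#3 F#3.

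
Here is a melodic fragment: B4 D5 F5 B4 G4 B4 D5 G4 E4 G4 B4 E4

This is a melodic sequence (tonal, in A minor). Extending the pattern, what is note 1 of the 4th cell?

C4

Grouping in 4s, the 1st note of each cell is B4, G4, E4.
From E4, down a 3rd gives C4.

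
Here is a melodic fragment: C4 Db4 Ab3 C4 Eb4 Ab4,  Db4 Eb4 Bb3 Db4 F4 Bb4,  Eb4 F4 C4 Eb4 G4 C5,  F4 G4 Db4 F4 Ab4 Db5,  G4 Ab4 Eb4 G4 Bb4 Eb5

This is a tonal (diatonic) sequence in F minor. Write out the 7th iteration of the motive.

Bb4 C5 G4 Bb4 Db5 G5

The 6-note cells begin on C4, Db4, Eb4, F4, G4 — each up a 2nd from the last.
Continuing the starts: Ab4 → Bb4.
Statement 7 starts on Bb4 and keeps the same diatonic contour: Bb4 C5 G4 Bb4 Db5 G5.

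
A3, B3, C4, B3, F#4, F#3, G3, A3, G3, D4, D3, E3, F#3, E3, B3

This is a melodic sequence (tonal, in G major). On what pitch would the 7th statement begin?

C2

Unit = 5 notes; the statements start on A3, F#3, D3, moving down a 3rd each time.
Extending the heads down a 3rd: B2 → G2 → E2 → C2.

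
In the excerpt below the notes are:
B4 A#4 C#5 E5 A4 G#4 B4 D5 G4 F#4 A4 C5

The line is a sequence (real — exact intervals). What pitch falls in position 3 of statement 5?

With 4-note cells, note 3 of each statement runs C#5, B4, A4.
Extending down a 2nd: G4 → F4.

F4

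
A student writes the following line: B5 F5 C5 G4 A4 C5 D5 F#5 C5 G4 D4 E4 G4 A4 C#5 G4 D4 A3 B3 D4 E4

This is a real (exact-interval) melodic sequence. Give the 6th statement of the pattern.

Taking 7-note groups, the heads are B5, F#5, C#5: the pattern moves down a 4th.
Carrying on: G#4 → D#4 → A#3.
From A#3 the exact shape gives A#3 E3 B2 F#2 G#2 B2 C#3.

A#3 E3 B2 F#2 G#2 B2 C#3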